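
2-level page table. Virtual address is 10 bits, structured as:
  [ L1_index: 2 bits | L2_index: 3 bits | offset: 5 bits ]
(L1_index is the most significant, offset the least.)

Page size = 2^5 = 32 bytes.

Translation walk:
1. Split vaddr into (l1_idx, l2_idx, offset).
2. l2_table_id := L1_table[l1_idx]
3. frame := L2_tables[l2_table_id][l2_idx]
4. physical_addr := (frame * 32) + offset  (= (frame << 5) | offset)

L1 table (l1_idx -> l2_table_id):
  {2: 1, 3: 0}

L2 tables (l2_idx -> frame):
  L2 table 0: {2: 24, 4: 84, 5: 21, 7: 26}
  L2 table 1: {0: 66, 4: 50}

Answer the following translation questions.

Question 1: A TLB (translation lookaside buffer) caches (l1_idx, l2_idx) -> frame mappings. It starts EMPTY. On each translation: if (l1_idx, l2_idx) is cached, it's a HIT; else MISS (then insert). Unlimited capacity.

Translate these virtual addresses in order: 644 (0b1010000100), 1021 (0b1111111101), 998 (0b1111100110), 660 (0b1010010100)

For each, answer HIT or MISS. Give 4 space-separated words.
vaddr=644: (2,4) not in TLB -> MISS, insert
vaddr=1021: (3,7) not in TLB -> MISS, insert
vaddr=998: (3,7) in TLB -> HIT
vaddr=660: (2,4) in TLB -> HIT

Answer: MISS MISS HIT HIT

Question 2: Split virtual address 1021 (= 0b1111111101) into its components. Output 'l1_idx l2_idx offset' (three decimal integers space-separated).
vaddr = 1021 = 0b1111111101
  top 2 bits -> l1_idx = 3
  next 3 bits -> l2_idx = 7
  bottom 5 bits -> offset = 29

Answer: 3 7 29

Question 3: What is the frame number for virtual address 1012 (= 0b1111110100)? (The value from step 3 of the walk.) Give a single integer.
Answer: 26

Derivation:
vaddr = 1012: l1_idx=3, l2_idx=7
L1[3] = 0; L2[0][7] = 26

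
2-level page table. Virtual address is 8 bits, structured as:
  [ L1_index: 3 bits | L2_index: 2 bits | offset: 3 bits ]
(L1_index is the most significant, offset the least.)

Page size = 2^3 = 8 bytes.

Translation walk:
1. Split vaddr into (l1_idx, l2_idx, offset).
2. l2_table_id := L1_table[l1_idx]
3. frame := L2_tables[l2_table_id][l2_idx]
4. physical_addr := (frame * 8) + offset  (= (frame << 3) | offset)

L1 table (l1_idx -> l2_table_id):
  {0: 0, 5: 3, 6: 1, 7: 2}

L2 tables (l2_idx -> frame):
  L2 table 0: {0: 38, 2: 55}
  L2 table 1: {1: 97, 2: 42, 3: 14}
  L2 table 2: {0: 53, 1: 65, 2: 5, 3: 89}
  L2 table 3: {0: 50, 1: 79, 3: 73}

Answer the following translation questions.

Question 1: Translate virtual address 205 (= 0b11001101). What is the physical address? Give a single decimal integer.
Answer: 781

Derivation:
vaddr = 205 = 0b11001101
Split: l1_idx=6, l2_idx=1, offset=5
L1[6] = 1
L2[1][1] = 97
paddr = 97 * 8 + 5 = 781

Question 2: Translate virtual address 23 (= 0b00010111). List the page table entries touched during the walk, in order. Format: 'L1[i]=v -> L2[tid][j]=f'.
Answer: L1[0]=0 -> L2[0][2]=55

Derivation:
vaddr = 23 = 0b00010111
Split: l1_idx=0, l2_idx=2, offset=7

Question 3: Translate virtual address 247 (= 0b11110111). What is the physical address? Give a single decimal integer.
vaddr = 247 = 0b11110111
Split: l1_idx=7, l2_idx=2, offset=7
L1[7] = 2
L2[2][2] = 5
paddr = 5 * 8 + 7 = 47

Answer: 47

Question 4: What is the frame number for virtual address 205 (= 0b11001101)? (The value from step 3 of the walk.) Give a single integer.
vaddr = 205: l1_idx=6, l2_idx=1
L1[6] = 1; L2[1][1] = 97

Answer: 97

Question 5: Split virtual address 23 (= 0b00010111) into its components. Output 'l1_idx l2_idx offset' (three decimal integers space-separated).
vaddr = 23 = 0b00010111
  top 3 bits -> l1_idx = 0
  next 2 bits -> l2_idx = 2
  bottom 3 bits -> offset = 7

Answer: 0 2 7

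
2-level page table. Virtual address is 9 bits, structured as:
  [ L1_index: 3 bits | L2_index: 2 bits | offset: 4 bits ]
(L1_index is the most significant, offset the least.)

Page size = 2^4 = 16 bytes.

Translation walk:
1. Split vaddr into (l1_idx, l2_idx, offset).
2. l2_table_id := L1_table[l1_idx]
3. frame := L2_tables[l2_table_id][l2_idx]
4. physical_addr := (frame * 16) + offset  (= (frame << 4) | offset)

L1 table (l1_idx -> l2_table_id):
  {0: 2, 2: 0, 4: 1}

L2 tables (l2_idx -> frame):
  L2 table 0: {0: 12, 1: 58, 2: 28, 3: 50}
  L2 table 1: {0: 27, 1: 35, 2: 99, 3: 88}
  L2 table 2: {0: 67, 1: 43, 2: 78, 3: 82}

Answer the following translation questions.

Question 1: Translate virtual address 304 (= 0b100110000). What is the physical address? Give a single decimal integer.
Answer: 1408

Derivation:
vaddr = 304 = 0b100110000
Split: l1_idx=4, l2_idx=3, offset=0
L1[4] = 1
L2[1][3] = 88
paddr = 88 * 16 + 0 = 1408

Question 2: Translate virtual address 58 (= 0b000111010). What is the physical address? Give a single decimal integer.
vaddr = 58 = 0b000111010
Split: l1_idx=0, l2_idx=3, offset=10
L1[0] = 2
L2[2][3] = 82
paddr = 82 * 16 + 10 = 1322

Answer: 1322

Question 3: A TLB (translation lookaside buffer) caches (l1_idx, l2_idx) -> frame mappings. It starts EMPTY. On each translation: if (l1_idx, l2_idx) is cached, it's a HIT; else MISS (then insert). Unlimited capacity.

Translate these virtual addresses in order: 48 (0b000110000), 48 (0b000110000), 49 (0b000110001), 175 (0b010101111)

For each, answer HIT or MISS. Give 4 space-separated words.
Answer: MISS HIT HIT MISS

Derivation:
vaddr=48: (0,3) not in TLB -> MISS, insert
vaddr=48: (0,3) in TLB -> HIT
vaddr=49: (0,3) in TLB -> HIT
vaddr=175: (2,2) not in TLB -> MISS, insert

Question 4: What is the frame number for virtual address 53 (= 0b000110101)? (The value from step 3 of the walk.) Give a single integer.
vaddr = 53: l1_idx=0, l2_idx=3
L1[0] = 2; L2[2][3] = 82

Answer: 82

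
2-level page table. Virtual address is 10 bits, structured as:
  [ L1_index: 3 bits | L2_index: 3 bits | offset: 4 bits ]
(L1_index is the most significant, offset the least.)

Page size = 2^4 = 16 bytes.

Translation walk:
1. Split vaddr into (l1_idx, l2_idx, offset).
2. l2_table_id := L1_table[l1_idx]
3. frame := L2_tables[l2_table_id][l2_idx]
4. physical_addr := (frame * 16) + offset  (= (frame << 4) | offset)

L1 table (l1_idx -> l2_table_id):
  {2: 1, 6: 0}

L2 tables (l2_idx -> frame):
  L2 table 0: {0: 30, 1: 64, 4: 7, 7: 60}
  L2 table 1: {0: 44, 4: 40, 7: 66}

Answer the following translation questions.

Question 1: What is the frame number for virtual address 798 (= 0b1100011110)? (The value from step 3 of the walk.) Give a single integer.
vaddr = 798: l1_idx=6, l2_idx=1
L1[6] = 0; L2[0][1] = 64

Answer: 64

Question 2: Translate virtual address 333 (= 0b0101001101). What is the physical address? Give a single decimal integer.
Answer: 653

Derivation:
vaddr = 333 = 0b0101001101
Split: l1_idx=2, l2_idx=4, offset=13
L1[2] = 1
L2[1][4] = 40
paddr = 40 * 16 + 13 = 653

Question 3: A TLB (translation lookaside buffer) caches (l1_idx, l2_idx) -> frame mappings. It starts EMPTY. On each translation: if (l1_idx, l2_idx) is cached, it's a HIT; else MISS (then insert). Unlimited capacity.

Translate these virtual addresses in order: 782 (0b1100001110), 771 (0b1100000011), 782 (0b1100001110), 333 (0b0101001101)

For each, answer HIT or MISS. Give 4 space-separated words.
Answer: MISS HIT HIT MISS

Derivation:
vaddr=782: (6,0) not in TLB -> MISS, insert
vaddr=771: (6,0) in TLB -> HIT
vaddr=782: (6,0) in TLB -> HIT
vaddr=333: (2,4) not in TLB -> MISS, insert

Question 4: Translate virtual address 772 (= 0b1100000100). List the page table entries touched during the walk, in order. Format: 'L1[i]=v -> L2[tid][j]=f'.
Answer: L1[6]=0 -> L2[0][0]=30

Derivation:
vaddr = 772 = 0b1100000100
Split: l1_idx=6, l2_idx=0, offset=4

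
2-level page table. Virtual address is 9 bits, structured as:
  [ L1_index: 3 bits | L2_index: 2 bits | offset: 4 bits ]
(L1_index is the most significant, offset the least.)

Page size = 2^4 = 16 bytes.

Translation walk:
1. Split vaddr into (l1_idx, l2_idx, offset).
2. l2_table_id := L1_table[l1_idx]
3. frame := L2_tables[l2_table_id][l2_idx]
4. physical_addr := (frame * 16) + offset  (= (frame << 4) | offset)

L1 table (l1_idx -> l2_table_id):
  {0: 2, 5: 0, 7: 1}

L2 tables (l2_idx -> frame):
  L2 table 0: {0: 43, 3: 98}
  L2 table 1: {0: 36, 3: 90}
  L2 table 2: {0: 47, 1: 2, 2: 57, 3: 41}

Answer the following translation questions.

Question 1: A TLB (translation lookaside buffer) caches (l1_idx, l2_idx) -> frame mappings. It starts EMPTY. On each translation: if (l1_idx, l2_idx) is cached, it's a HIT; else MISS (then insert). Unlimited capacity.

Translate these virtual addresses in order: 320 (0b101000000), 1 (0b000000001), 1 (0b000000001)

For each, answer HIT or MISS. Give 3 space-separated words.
Answer: MISS MISS HIT

Derivation:
vaddr=320: (5,0) not in TLB -> MISS, insert
vaddr=1: (0,0) not in TLB -> MISS, insert
vaddr=1: (0,0) in TLB -> HIT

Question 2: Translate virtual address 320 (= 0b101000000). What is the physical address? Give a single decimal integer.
Answer: 688

Derivation:
vaddr = 320 = 0b101000000
Split: l1_idx=5, l2_idx=0, offset=0
L1[5] = 0
L2[0][0] = 43
paddr = 43 * 16 + 0 = 688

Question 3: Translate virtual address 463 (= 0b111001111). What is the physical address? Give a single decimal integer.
Answer: 591

Derivation:
vaddr = 463 = 0b111001111
Split: l1_idx=7, l2_idx=0, offset=15
L1[7] = 1
L2[1][0] = 36
paddr = 36 * 16 + 15 = 591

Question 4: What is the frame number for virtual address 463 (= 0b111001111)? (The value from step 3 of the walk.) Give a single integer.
vaddr = 463: l1_idx=7, l2_idx=0
L1[7] = 1; L2[1][0] = 36

Answer: 36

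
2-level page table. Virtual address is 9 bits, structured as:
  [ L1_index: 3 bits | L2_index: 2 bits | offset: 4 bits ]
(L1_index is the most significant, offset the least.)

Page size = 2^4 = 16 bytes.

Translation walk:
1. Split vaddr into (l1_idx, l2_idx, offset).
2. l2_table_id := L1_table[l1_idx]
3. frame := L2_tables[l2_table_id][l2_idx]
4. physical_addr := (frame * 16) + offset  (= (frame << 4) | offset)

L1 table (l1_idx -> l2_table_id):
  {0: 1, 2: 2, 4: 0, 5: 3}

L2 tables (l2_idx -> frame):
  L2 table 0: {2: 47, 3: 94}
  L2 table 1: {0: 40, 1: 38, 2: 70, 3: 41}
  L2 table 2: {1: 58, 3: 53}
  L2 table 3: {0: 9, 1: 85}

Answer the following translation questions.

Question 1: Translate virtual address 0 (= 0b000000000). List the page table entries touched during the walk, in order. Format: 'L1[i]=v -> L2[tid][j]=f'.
Answer: L1[0]=1 -> L2[1][0]=40

Derivation:
vaddr = 0 = 0b000000000
Split: l1_idx=0, l2_idx=0, offset=0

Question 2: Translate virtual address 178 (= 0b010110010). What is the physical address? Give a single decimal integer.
Answer: 850

Derivation:
vaddr = 178 = 0b010110010
Split: l1_idx=2, l2_idx=3, offset=2
L1[2] = 2
L2[2][3] = 53
paddr = 53 * 16 + 2 = 850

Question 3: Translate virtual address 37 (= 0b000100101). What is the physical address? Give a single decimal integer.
vaddr = 37 = 0b000100101
Split: l1_idx=0, l2_idx=2, offset=5
L1[0] = 1
L2[1][2] = 70
paddr = 70 * 16 + 5 = 1125

Answer: 1125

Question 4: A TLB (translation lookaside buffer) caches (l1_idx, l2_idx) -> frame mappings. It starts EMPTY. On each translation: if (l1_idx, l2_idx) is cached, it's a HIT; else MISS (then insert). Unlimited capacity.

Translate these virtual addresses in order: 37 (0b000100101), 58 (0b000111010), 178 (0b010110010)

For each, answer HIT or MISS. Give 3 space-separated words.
vaddr=37: (0,2) not in TLB -> MISS, insert
vaddr=58: (0,3) not in TLB -> MISS, insert
vaddr=178: (2,3) not in TLB -> MISS, insert

Answer: MISS MISS MISS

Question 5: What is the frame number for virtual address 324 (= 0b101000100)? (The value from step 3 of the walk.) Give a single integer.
vaddr = 324: l1_idx=5, l2_idx=0
L1[5] = 3; L2[3][0] = 9

Answer: 9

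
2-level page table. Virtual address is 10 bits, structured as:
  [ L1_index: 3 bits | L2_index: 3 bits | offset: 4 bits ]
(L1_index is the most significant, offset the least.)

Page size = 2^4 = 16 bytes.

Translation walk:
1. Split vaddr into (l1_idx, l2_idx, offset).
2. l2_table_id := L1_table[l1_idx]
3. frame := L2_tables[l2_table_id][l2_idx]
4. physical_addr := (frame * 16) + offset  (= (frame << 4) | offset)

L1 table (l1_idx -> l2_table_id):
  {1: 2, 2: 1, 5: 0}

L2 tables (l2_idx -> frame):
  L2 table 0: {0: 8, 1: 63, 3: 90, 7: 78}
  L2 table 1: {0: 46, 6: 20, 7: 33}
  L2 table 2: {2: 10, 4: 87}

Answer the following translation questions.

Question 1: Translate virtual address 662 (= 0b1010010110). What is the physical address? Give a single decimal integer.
Answer: 1014

Derivation:
vaddr = 662 = 0b1010010110
Split: l1_idx=5, l2_idx=1, offset=6
L1[5] = 0
L2[0][1] = 63
paddr = 63 * 16 + 6 = 1014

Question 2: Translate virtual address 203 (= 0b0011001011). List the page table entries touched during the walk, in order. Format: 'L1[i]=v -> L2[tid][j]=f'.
Answer: L1[1]=2 -> L2[2][4]=87

Derivation:
vaddr = 203 = 0b0011001011
Split: l1_idx=1, l2_idx=4, offset=11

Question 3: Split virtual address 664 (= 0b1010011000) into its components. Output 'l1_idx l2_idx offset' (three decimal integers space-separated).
vaddr = 664 = 0b1010011000
  top 3 bits -> l1_idx = 5
  next 3 bits -> l2_idx = 1
  bottom 4 bits -> offset = 8

Answer: 5 1 8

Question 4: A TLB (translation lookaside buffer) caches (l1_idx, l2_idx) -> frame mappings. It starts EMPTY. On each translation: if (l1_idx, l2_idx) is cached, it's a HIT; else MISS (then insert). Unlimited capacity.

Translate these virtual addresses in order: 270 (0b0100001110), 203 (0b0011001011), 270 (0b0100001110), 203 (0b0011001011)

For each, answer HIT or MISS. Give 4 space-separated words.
Answer: MISS MISS HIT HIT

Derivation:
vaddr=270: (2,0) not in TLB -> MISS, insert
vaddr=203: (1,4) not in TLB -> MISS, insert
vaddr=270: (2,0) in TLB -> HIT
vaddr=203: (1,4) in TLB -> HIT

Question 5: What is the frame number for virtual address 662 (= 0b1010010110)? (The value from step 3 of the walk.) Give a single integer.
vaddr = 662: l1_idx=5, l2_idx=1
L1[5] = 0; L2[0][1] = 63

Answer: 63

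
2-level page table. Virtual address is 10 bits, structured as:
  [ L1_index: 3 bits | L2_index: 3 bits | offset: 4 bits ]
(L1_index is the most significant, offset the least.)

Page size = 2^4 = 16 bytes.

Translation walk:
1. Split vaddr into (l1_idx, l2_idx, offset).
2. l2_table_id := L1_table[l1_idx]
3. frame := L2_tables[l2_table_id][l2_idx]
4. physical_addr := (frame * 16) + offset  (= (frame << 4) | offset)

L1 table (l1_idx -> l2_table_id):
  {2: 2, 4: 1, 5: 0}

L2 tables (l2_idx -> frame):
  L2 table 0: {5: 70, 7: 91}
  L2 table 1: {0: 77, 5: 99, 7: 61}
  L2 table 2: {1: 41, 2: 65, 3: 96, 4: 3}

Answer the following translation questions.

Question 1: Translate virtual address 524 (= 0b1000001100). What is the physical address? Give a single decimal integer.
vaddr = 524 = 0b1000001100
Split: l1_idx=4, l2_idx=0, offset=12
L1[4] = 1
L2[1][0] = 77
paddr = 77 * 16 + 12 = 1244

Answer: 1244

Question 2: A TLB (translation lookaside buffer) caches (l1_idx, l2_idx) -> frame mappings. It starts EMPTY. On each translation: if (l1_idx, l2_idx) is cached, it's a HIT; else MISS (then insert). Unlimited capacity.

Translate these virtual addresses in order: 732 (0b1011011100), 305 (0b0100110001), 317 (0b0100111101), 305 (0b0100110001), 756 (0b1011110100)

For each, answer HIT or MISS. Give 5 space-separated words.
vaddr=732: (5,5) not in TLB -> MISS, insert
vaddr=305: (2,3) not in TLB -> MISS, insert
vaddr=317: (2,3) in TLB -> HIT
vaddr=305: (2,3) in TLB -> HIT
vaddr=756: (5,7) not in TLB -> MISS, insert

Answer: MISS MISS HIT HIT MISS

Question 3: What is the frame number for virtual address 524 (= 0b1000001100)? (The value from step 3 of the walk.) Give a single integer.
vaddr = 524: l1_idx=4, l2_idx=0
L1[4] = 1; L2[1][0] = 77

Answer: 77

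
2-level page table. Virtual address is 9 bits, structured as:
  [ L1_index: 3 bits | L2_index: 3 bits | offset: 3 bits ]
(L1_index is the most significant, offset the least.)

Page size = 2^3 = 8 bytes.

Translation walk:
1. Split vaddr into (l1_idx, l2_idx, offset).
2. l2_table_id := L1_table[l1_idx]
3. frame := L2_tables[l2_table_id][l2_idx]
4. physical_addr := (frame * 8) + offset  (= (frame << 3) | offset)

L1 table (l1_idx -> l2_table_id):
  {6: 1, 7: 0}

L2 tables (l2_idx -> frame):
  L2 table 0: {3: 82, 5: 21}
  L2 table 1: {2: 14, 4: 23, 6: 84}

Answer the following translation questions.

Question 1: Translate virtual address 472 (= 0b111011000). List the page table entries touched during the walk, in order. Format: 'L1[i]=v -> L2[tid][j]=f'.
Answer: L1[7]=0 -> L2[0][3]=82

Derivation:
vaddr = 472 = 0b111011000
Split: l1_idx=7, l2_idx=3, offset=0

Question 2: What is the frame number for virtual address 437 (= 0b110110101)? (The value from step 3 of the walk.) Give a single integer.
Answer: 84

Derivation:
vaddr = 437: l1_idx=6, l2_idx=6
L1[6] = 1; L2[1][6] = 84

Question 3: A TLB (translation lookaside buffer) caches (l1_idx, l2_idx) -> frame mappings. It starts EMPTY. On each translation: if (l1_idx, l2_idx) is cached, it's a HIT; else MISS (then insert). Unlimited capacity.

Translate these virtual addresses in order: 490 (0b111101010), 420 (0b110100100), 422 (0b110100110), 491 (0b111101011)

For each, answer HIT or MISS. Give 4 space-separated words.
Answer: MISS MISS HIT HIT

Derivation:
vaddr=490: (7,5) not in TLB -> MISS, insert
vaddr=420: (6,4) not in TLB -> MISS, insert
vaddr=422: (6,4) in TLB -> HIT
vaddr=491: (7,5) in TLB -> HIT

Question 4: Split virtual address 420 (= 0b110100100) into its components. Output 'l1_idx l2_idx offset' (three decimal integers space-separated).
vaddr = 420 = 0b110100100
  top 3 bits -> l1_idx = 6
  next 3 bits -> l2_idx = 4
  bottom 3 bits -> offset = 4

Answer: 6 4 4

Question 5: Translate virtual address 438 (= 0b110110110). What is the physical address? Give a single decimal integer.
vaddr = 438 = 0b110110110
Split: l1_idx=6, l2_idx=6, offset=6
L1[6] = 1
L2[1][6] = 84
paddr = 84 * 8 + 6 = 678

Answer: 678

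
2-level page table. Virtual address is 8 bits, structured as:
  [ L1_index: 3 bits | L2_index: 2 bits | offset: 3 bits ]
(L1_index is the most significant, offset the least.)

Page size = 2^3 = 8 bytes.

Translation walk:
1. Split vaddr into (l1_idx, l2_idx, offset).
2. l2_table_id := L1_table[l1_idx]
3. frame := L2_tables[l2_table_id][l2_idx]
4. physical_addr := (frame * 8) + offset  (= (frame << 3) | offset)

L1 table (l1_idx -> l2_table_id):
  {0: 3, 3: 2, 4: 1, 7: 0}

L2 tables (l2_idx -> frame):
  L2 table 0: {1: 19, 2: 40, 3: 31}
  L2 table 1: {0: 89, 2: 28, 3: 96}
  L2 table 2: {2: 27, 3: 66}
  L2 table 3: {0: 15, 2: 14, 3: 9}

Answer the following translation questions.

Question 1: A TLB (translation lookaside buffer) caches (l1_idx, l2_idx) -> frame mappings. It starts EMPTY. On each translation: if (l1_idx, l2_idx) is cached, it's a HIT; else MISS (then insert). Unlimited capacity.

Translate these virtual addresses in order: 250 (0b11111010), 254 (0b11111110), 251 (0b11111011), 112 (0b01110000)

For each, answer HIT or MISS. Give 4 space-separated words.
vaddr=250: (7,3) not in TLB -> MISS, insert
vaddr=254: (7,3) in TLB -> HIT
vaddr=251: (7,3) in TLB -> HIT
vaddr=112: (3,2) not in TLB -> MISS, insert

Answer: MISS HIT HIT MISS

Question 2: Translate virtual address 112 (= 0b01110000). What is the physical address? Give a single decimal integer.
vaddr = 112 = 0b01110000
Split: l1_idx=3, l2_idx=2, offset=0
L1[3] = 2
L2[2][2] = 27
paddr = 27 * 8 + 0 = 216

Answer: 216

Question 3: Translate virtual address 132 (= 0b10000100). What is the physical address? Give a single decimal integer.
vaddr = 132 = 0b10000100
Split: l1_idx=4, l2_idx=0, offset=4
L1[4] = 1
L2[1][0] = 89
paddr = 89 * 8 + 4 = 716

Answer: 716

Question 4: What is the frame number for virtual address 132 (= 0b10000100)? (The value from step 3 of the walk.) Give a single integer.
Answer: 89

Derivation:
vaddr = 132: l1_idx=4, l2_idx=0
L1[4] = 1; L2[1][0] = 89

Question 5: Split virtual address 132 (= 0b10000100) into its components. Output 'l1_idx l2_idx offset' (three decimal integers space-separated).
Answer: 4 0 4

Derivation:
vaddr = 132 = 0b10000100
  top 3 bits -> l1_idx = 4
  next 2 bits -> l2_idx = 0
  bottom 3 bits -> offset = 4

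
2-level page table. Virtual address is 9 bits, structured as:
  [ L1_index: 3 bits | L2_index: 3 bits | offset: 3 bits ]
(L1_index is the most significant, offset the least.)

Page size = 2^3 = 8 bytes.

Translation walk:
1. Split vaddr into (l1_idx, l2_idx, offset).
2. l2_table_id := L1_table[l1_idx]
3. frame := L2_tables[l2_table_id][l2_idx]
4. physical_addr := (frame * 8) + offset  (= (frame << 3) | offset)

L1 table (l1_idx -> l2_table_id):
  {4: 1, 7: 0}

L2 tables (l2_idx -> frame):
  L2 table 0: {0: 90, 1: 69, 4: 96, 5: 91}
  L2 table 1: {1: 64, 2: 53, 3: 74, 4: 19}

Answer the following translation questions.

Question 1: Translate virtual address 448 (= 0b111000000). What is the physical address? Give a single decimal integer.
Answer: 720

Derivation:
vaddr = 448 = 0b111000000
Split: l1_idx=7, l2_idx=0, offset=0
L1[7] = 0
L2[0][0] = 90
paddr = 90 * 8 + 0 = 720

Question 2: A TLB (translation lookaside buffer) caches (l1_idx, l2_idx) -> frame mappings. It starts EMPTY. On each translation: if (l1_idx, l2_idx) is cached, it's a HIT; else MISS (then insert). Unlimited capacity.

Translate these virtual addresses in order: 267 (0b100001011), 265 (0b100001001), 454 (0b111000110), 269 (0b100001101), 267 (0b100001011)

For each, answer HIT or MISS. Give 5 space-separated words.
vaddr=267: (4,1) not in TLB -> MISS, insert
vaddr=265: (4,1) in TLB -> HIT
vaddr=454: (7,0) not in TLB -> MISS, insert
vaddr=269: (4,1) in TLB -> HIT
vaddr=267: (4,1) in TLB -> HIT

Answer: MISS HIT MISS HIT HIT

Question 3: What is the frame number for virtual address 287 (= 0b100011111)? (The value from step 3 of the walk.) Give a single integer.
Answer: 74

Derivation:
vaddr = 287: l1_idx=4, l2_idx=3
L1[4] = 1; L2[1][3] = 74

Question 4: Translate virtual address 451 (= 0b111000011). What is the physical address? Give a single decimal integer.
vaddr = 451 = 0b111000011
Split: l1_idx=7, l2_idx=0, offset=3
L1[7] = 0
L2[0][0] = 90
paddr = 90 * 8 + 3 = 723

Answer: 723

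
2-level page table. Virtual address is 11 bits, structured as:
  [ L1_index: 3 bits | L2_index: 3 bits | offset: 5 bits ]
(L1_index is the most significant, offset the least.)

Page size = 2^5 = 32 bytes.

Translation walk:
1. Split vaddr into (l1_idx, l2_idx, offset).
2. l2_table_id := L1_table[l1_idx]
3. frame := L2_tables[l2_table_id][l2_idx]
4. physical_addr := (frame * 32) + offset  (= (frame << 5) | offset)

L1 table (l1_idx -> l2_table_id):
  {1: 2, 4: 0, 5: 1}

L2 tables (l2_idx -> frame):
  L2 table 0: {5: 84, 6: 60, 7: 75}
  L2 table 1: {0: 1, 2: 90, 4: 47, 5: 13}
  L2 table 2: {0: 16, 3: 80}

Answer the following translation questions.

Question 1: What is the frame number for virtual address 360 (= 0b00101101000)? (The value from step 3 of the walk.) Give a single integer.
Answer: 80

Derivation:
vaddr = 360: l1_idx=1, l2_idx=3
L1[1] = 2; L2[2][3] = 80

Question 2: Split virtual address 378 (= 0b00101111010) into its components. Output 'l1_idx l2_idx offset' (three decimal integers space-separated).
vaddr = 378 = 0b00101111010
  top 3 bits -> l1_idx = 1
  next 3 bits -> l2_idx = 3
  bottom 5 bits -> offset = 26

Answer: 1 3 26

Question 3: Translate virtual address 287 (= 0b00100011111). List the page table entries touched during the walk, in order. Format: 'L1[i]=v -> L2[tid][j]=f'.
Answer: L1[1]=2 -> L2[2][0]=16

Derivation:
vaddr = 287 = 0b00100011111
Split: l1_idx=1, l2_idx=0, offset=31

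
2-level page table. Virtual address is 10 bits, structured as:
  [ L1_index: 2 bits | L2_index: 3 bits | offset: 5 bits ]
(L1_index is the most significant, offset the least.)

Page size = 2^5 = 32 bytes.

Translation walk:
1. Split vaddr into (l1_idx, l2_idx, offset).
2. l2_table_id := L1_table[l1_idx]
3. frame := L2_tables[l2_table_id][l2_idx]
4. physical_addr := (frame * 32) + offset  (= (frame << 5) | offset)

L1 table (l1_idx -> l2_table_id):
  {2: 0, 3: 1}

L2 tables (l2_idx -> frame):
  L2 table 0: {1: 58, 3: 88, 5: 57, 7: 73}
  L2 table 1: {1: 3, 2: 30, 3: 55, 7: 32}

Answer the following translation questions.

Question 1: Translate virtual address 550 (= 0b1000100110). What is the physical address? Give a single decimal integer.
vaddr = 550 = 0b1000100110
Split: l1_idx=2, l2_idx=1, offset=6
L1[2] = 0
L2[0][1] = 58
paddr = 58 * 32 + 6 = 1862

Answer: 1862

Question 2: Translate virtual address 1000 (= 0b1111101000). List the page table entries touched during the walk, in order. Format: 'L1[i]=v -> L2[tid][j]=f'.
vaddr = 1000 = 0b1111101000
Split: l1_idx=3, l2_idx=7, offset=8

Answer: L1[3]=1 -> L2[1][7]=32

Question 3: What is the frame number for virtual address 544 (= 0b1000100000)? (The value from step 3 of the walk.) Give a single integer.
vaddr = 544: l1_idx=2, l2_idx=1
L1[2] = 0; L2[0][1] = 58

Answer: 58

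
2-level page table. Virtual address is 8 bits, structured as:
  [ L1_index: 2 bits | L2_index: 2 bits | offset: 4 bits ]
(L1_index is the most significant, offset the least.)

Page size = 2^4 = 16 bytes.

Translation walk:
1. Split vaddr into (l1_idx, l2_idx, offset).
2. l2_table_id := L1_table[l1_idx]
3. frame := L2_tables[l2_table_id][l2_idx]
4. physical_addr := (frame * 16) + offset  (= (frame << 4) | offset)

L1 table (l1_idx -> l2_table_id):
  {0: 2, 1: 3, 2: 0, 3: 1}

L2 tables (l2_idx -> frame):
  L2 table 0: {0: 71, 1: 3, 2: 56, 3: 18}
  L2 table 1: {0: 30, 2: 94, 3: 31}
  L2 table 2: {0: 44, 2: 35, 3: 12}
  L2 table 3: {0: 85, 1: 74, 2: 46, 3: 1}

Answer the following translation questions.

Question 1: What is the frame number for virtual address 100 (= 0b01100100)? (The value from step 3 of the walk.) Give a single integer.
Answer: 46

Derivation:
vaddr = 100: l1_idx=1, l2_idx=2
L1[1] = 3; L2[3][2] = 46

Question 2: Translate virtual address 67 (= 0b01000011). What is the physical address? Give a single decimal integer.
Answer: 1363

Derivation:
vaddr = 67 = 0b01000011
Split: l1_idx=1, l2_idx=0, offset=3
L1[1] = 3
L2[3][0] = 85
paddr = 85 * 16 + 3 = 1363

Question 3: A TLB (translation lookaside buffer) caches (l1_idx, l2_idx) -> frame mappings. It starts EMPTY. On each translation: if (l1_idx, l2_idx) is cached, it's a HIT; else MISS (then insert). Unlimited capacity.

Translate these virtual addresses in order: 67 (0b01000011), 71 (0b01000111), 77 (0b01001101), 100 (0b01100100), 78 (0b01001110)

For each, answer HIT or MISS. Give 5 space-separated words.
vaddr=67: (1,0) not in TLB -> MISS, insert
vaddr=71: (1,0) in TLB -> HIT
vaddr=77: (1,0) in TLB -> HIT
vaddr=100: (1,2) not in TLB -> MISS, insert
vaddr=78: (1,0) in TLB -> HIT

Answer: MISS HIT HIT MISS HIT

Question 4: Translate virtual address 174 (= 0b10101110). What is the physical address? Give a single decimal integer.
vaddr = 174 = 0b10101110
Split: l1_idx=2, l2_idx=2, offset=14
L1[2] = 0
L2[0][2] = 56
paddr = 56 * 16 + 14 = 910

Answer: 910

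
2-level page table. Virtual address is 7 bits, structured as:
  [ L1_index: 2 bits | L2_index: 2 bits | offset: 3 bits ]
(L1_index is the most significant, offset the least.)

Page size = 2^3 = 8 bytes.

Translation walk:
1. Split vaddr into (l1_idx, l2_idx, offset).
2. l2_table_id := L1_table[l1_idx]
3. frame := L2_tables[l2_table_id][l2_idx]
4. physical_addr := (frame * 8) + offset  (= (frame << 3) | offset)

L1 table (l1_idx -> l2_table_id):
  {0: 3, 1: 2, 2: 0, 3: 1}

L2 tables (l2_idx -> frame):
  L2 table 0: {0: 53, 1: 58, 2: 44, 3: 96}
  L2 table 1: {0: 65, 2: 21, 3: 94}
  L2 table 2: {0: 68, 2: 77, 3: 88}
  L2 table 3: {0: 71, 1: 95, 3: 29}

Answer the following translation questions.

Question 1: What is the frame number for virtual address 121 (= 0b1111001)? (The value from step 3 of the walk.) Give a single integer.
Answer: 94

Derivation:
vaddr = 121: l1_idx=3, l2_idx=3
L1[3] = 1; L2[1][3] = 94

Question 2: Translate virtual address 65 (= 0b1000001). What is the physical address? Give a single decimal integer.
Answer: 425

Derivation:
vaddr = 65 = 0b1000001
Split: l1_idx=2, l2_idx=0, offset=1
L1[2] = 0
L2[0][0] = 53
paddr = 53 * 8 + 1 = 425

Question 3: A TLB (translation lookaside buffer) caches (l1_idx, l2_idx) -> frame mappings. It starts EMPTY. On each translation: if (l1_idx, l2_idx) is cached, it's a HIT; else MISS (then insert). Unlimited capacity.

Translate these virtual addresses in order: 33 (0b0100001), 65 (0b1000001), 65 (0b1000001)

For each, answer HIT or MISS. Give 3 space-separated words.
vaddr=33: (1,0) not in TLB -> MISS, insert
vaddr=65: (2,0) not in TLB -> MISS, insert
vaddr=65: (2,0) in TLB -> HIT

Answer: MISS MISS HIT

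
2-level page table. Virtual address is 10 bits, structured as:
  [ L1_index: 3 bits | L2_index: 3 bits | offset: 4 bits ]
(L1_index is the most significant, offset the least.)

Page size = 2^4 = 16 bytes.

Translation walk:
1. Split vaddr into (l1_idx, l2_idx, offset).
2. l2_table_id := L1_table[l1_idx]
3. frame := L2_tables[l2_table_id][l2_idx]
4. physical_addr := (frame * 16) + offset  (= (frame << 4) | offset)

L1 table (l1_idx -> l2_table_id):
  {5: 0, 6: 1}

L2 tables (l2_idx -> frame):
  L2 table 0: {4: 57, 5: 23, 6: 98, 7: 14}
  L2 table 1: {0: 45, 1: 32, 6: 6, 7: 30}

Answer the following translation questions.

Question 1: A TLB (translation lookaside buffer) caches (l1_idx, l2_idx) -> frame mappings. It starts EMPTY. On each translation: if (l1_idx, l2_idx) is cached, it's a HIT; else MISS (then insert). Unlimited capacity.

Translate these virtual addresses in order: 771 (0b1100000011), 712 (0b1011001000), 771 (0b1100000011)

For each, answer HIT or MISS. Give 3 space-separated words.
vaddr=771: (6,0) not in TLB -> MISS, insert
vaddr=712: (5,4) not in TLB -> MISS, insert
vaddr=771: (6,0) in TLB -> HIT

Answer: MISS MISS HIT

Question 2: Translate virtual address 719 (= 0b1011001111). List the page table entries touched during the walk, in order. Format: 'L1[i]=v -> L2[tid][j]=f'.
Answer: L1[5]=0 -> L2[0][4]=57

Derivation:
vaddr = 719 = 0b1011001111
Split: l1_idx=5, l2_idx=4, offset=15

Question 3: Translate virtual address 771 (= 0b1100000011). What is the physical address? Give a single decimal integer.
Answer: 723

Derivation:
vaddr = 771 = 0b1100000011
Split: l1_idx=6, l2_idx=0, offset=3
L1[6] = 1
L2[1][0] = 45
paddr = 45 * 16 + 3 = 723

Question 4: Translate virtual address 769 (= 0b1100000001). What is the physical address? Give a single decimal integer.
Answer: 721

Derivation:
vaddr = 769 = 0b1100000001
Split: l1_idx=6, l2_idx=0, offset=1
L1[6] = 1
L2[1][0] = 45
paddr = 45 * 16 + 1 = 721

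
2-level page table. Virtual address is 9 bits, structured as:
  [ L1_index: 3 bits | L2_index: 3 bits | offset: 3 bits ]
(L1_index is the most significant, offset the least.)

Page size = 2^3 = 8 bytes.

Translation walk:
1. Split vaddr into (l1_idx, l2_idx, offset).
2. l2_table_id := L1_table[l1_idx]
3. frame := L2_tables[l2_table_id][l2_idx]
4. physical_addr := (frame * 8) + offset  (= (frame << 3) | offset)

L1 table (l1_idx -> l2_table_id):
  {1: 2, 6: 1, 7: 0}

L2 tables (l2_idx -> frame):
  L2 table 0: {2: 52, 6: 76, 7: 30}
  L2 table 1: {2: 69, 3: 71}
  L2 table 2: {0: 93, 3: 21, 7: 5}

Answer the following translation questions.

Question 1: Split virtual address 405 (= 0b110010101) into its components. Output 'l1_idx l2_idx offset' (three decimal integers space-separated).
Answer: 6 2 5

Derivation:
vaddr = 405 = 0b110010101
  top 3 bits -> l1_idx = 6
  next 3 bits -> l2_idx = 2
  bottom 3 bits -> offset = 5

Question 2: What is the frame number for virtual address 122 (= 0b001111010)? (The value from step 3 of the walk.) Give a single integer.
Answer: 5

Derivation:
vaddr = 122: l1_idx=1, l2_idx=7
L1[1] = 2; L2[2][7] = 5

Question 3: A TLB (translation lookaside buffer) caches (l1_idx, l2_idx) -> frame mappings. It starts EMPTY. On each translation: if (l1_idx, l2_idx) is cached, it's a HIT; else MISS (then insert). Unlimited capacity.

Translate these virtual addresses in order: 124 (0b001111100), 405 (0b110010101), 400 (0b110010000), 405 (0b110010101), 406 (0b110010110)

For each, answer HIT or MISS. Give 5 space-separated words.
vaddr=124: (1,7) not in TLB -> MISS, insert
vaddr=405: (6,2) not in TLB -> MISS, insert
vaddr=400: (6,2) in TLB -> HIT
vaddr=405: (6,2) in TLB -> HIT
vaddr=406: (6,2) in TLB -> HIT

Answer: MISS MISS HIT HIT HIT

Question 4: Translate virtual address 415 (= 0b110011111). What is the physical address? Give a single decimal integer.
Answer: 575

Derivation:
vaddr = 415 = 0b110011111
Split: l1_idx=6, l2_idx=3, offset=7
L1[6] = 1
L2[1][3] = 71
paddr = 71 * 8 + 7 = 575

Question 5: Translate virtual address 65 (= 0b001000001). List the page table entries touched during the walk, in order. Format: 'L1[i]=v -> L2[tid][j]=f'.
vaddr = 65 = 0b001000001
Split: l1_idx=1, l2_idx=0, offset=1

Answer: L1[1]=2 -> L2[2][0]=93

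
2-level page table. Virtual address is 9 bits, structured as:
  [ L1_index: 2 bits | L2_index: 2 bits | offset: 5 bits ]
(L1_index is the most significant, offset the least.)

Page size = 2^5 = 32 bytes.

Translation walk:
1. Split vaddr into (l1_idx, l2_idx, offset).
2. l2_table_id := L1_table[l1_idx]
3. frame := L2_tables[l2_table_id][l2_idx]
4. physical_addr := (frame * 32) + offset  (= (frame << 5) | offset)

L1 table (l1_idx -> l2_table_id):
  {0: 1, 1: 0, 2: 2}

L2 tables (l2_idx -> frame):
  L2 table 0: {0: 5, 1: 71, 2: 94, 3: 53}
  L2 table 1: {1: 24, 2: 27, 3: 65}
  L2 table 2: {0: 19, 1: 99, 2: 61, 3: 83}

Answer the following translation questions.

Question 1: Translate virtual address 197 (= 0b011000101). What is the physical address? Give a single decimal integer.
vaddr = 197 = 0b011000101
Split: l1_idx=1, l2_idx=2, offset=5
L1[1] = 0
L2[0][2] = 94
paddr = 94 * 32 + 5 = 3013

Answer: 3013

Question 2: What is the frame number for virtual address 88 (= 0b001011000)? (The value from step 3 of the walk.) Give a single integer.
vaddr = 88: l1_idx=0, l2_idx=2
L1[0] = 1; L2[1][2] = 27

Answer: 27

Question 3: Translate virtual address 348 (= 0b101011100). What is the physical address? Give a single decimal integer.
Answer: 1980

Derivation:
vaddr = 348 = 0b101011100
Split: l1_idx=2, l2_idx=2, offset=28
L1[2] = 2
L2[2][2] = 61
paddr = 61 * 32 + 28 = 1980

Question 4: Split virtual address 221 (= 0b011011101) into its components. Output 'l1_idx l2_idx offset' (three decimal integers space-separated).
vaddr = 221 = 0b011011101
  top 2 bits -> l1_idx = 1
  next 2 bits -> l2_idx = 2
  bottom 5 bits -> offset = 29

Answer: 1 2 29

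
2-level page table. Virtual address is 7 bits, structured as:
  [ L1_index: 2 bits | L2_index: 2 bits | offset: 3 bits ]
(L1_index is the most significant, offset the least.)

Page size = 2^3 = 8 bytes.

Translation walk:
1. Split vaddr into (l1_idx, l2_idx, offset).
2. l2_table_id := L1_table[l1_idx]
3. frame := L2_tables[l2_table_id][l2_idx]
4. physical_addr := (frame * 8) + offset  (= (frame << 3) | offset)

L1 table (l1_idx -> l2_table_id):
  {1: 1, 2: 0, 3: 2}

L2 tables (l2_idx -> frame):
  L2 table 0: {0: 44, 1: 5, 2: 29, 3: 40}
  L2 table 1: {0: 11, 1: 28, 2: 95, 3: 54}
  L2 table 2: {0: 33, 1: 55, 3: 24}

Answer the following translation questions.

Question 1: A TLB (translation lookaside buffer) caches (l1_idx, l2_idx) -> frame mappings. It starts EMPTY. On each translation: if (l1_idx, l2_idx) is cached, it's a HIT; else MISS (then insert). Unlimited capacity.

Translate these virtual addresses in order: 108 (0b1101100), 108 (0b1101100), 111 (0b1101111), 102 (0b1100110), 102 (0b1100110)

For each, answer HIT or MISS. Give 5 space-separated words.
Answer: MISS HIT HIT MISS HIT

Derivation:
vaddr=108: (3,1) not in TLB -> MISS, insert
vaddr=108: (3,1) in TLB -> HIT
vaddr=111: (3,1) in TLB -> HIT
vaddr=102: (3,0) not in TLB -> MISS, insert
vaddr=102: (3,0) in TLB -> HIT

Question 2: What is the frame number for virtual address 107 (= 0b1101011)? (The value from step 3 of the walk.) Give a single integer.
Answer: 55

Derivation:
vaddr = 107: l1_idx=3, l2_idx=1
L1[3] = 2; L2[2][1] = 55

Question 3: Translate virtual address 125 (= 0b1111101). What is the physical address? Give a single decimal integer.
Answer: 197

Derivation:
vaddr = 125 = 0b1111101
Split: l1_idx=3, l2_idx=3, offset=5
L1[3] = 2
L2[2][3] = 24
paddr = 24 * 8 + 5 = 197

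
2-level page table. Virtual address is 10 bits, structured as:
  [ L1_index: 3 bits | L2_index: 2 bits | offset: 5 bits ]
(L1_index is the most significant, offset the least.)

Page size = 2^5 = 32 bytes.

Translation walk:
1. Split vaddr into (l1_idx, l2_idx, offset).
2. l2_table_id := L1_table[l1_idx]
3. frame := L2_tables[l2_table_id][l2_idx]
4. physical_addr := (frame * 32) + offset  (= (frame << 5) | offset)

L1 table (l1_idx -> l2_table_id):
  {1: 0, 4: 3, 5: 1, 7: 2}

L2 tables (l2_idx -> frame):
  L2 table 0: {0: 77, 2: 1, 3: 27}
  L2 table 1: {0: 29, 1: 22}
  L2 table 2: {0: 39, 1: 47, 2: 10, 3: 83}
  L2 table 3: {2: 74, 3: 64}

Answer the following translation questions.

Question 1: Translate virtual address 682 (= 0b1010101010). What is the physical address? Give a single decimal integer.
Answer: 714

Derivation:
vaddr = 682 = 0b1010101010
Split: l1_idx=5, l2_idx=1, offset=10
L1[5] = 1
L2[1][1] = 22
paddr = 22 * 32 + 10 = 714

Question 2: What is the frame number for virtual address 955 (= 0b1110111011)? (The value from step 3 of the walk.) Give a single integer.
vaddr = 955: l1_idx=7, l2_idx=1
L1[7] = 2; L2[2][1] = 47

Answer: 47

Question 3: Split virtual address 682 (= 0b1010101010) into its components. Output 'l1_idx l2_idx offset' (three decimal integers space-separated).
Answer: 5 1 10

Derivation:
vaddr = 682 = 0b1010101010
  top 3 bits -> l1_idx = 5
  next 2 bits -> l2_idx = 1
  bottom 5 bits -> offset = 10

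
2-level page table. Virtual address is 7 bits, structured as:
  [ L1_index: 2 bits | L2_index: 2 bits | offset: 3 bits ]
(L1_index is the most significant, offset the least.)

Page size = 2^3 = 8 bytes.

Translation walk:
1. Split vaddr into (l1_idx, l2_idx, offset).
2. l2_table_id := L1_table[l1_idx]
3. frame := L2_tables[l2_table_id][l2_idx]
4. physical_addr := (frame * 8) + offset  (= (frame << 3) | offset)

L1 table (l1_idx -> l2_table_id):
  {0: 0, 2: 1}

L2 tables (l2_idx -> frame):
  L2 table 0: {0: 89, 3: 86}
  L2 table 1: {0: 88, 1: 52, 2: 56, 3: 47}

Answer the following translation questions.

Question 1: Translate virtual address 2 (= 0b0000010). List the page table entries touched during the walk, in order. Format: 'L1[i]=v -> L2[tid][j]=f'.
vaddr = 2 = 0b0000010
Split: l1_idx=0, l2_idx=0, offset=2

Answer: L1[0]=0 -> L2[0][0]=89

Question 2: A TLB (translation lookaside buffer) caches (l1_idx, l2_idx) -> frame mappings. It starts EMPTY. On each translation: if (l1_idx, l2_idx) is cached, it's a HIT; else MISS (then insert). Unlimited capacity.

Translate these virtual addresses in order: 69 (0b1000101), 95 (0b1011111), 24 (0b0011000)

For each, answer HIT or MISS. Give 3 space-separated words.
vaddr=69: (2,0) not in TLB -> MISS, insert
vaddr=95: (2,3) not in TLB -> MISS, insert
vaddr=24: (0,3) not in TLB -> MISS, insert

Answer: MISS MISS MISS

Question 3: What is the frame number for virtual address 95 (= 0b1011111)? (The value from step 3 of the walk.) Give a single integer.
Answer: 47

Derivation:
vaddr = 95: l1_idx=2, l2_idx=3
L1[2] = 1; L2[1][3] = 47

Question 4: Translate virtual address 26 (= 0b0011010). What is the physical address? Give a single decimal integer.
vaddr = 26 = 0b0011010
Split: l1_idx=0, l2_idx=3, offset=2
L1[0] = 0
L2[0][3] = 86
paddr = 86 * 8 + 2 = 690

Answer: 690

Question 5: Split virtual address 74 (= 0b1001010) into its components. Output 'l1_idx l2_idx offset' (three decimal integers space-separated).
Answer: 2 1 2

Derivation:
vaddr = 74 = 0b1001010
  top 2 bits -> l1_idx = 2
  next 2 bits -> l2_idx = 1
  bottom 3 bits -> offset = 2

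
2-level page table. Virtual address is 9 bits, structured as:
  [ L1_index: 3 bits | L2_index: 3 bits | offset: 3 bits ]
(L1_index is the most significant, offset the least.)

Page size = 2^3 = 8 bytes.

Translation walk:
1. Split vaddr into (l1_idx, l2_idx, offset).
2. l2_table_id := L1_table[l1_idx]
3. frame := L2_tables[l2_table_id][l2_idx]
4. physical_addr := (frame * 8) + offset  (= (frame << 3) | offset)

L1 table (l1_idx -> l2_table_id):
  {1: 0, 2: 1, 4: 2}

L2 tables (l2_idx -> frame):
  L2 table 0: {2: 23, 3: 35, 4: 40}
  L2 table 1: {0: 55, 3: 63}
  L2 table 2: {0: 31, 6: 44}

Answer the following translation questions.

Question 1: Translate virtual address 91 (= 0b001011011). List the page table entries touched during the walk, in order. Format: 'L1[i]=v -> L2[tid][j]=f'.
vaddr = 91 = 0b001011011
Split: l1_idx=1, l2_idx=3, offset=3

Answer: L1[1]=0 -> L2[0][3]=35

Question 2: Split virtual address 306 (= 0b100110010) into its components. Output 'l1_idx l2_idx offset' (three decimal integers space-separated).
Answer: 4 6 2

Derivation:
vaddr = 306 = 0b100110010
  top 3 bits -> l1_idx = 4
  next 3 bits -> l2_idx = 6
  bottom 3 bits -> offset = 2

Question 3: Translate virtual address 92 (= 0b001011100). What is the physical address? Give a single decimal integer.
Answer: 284

Derivation:
vaddr = 92 = 0b001011100
Split: l1_idx=1, l2_idx=3, offset=4
L1[1] = 0
L2[0][3] = 35
paddr = 35 * 8 + 4 = 284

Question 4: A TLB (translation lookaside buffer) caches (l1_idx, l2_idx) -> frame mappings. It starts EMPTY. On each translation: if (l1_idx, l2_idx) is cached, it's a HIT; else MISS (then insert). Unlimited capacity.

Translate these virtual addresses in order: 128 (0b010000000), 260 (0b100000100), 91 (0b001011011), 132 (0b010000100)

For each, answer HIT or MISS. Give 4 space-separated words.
Answer: MISS MISS MISS HIT

Derivation:
vaddr=128: (2,0) not in TLB -> MISS, insert
vaddr=260: (4,0) not in TLB -> MISS, insert
vaddr=91: (1,3) not in TLB -> MISS, insert
vaddr=132: (2,0) in TLB -> HIT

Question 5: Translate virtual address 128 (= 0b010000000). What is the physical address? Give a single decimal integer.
vaddr = 128 = 0b010000000
Split: l1_idx=2, l2_idx=0, offset=0
L1[2] = 1
L2[1][0] = 55
paddr = 55 * 8 + 0 = 440

Answer: 440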